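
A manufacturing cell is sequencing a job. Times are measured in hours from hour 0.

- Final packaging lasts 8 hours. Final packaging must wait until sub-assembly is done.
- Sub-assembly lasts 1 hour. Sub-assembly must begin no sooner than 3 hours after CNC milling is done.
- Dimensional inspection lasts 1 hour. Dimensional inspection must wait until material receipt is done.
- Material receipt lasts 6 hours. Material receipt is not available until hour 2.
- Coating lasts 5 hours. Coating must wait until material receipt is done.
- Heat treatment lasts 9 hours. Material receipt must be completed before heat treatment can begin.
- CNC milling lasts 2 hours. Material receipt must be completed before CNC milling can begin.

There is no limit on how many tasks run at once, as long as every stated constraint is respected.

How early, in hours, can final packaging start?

After its own release at hour 2, material receipt can start at hour 2 and finishes at hour 8.
CNC milling cannot begin until material receipt (finishes hour 8). It runs from hour 8 to 8 + 2 = hour 10.
After CNC milling (finishes hour 10, plus 3-hour gap → hour 13), sub-assembly can start at hour 13 and finishes at hour 14.
Final packaging waits on sub-assembly (finishes hour 14), so the earliest it can start is hour 14.

14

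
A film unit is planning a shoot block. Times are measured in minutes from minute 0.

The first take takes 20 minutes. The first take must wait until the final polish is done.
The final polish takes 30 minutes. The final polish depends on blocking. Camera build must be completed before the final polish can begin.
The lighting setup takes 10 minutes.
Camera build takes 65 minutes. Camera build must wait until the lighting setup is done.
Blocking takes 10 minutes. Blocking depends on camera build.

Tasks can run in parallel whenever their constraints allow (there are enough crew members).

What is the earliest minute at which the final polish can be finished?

The lighting setup has no prerequisites, so it starts at minute 0 and finishes at minute 10.
After the lighting setup (finishes minute 10), camera build can start at minute 10 and finishes at minute 75.
Blocking cannot begin until camera build (finishes minute 75). It runs from minute 75 to 75 + 10 = minute 85.
For the final polish: blocking (finishes minute 85); camera build (finishes minute 75). Taking the maximum gives a start of minute 85, and it finishes at 85 + 30 = minute 115.

115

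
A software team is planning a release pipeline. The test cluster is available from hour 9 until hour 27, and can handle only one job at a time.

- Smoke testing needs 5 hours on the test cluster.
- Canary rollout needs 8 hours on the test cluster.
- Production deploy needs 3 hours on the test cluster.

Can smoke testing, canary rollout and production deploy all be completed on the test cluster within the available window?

Yes

The test cluster window is 27 − 9 = 18 hours.
Running back to back, the jobs need 5 + 8 + 3 = 16 hours on the test cluster.
Since 16 ≤ 18, they fit within the window.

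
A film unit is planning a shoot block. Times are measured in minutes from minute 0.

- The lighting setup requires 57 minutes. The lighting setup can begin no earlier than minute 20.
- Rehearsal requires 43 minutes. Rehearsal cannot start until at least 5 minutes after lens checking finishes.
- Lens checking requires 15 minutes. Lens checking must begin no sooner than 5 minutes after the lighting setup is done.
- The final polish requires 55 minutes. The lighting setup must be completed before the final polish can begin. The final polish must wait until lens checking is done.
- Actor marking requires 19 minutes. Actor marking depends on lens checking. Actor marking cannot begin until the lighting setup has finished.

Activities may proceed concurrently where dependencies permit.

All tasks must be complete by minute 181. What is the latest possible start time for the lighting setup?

Actor marking must finish by minute 181; it takes 19 minutes, so it must start by 181 − 19 = minute 162.
Rehearsal has no dependents, so it just needs to finish by minute 181. Starting by 181 − 43 = minute 138 achieves that.
To finish by minute 181, the final polish (duration 55) must start no later than minute 126.
Lens checking has several dependents: actor marking (must start by minute 162); rehearsal (must start by minute 138, minus 5-minute gap → minute 133); the final polish (must start by minute 126). The earliest of those limits is minute 126, so lens checking must start by 126 − 15 = minute 111.
The lighting setup feeds lens checking (must start by minute 111, minus 5-minute gap → minute 106); actor marking (must start by minute 162); the final polish (must start by minute 126). Taking the minimum, the lighting setup must finish by minute 106 and start by 106 − 57 = minute 49.

49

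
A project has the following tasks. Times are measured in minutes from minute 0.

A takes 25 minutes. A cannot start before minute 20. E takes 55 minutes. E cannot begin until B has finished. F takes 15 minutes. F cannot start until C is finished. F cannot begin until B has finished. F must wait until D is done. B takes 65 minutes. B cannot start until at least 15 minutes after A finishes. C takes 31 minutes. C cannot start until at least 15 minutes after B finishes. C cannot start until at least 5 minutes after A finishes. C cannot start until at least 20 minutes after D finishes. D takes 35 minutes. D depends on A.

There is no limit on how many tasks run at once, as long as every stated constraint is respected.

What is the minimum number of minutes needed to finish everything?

186

A cannot begin until its own release at minute 20. It runs from minute 20 to 20 + 25 = minute 45.
D cannot begin until A (finishes minute 45). It runs from minute 45 to 45 + 35 = minute 80.
B cannot begin until A (finishes minute 45, plus 15-minute gap → minute 60). It runs from minute 60 to 60 + 65 = minute 125.
After B (finishes minute 125), E can start at minute 125 and finishes at minute 180.
C has to wait for B (finishes minute 125, plus 15-minute gap → minute 140); A (finishes minute 45, plus 5-minute gap → minute 50); D (finishes minute 80, plus 20-minute gap → minute 100). The latest of these is minute 140, so C runs minute 140 to 140 + 31 = minute 171.
F cannot start until C (finishes minute 171); B (finishes minute 125); D (finishes minute 80). The controlling bound is minute 171, so F finishes at 171 + 15 = minute 186.
All tasks are finished once the last one completes. Finish times: A at 45, B at 125, C at 171, D at 80, E at 180, F at 186. The latest is minute 186.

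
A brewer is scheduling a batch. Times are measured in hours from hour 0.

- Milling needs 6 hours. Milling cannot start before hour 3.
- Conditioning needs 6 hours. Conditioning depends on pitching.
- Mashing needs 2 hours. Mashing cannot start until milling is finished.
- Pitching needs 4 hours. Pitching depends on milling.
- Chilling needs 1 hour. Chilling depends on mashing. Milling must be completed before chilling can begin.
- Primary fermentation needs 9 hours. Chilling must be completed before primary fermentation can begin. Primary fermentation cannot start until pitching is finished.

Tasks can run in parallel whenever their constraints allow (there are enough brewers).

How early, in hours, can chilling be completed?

Milling cannot begin until its own release at hour 3. It runs from hour 3 to 3 + 6 = hour 9.
Mashing waits on milling (finishes hour 9), so it starts at hour 9 and finishes at 9 + 2 = hour 11.
For chilling: mashing (finishes hour 11); milling (finishes hour 9). Taking the maximum gives a start of hour 11, and it finishes at 11 + 1 = hour 12.

12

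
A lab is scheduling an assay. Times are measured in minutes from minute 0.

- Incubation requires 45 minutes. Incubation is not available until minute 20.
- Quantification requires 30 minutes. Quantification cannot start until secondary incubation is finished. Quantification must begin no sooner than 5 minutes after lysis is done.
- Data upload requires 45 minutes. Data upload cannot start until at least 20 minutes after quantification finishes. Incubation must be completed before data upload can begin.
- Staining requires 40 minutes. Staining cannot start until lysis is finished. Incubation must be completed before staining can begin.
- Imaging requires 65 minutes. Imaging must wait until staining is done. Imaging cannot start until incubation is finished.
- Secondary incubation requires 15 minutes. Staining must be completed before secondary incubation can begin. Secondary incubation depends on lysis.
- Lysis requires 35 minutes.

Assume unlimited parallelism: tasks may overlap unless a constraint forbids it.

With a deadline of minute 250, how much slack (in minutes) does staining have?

Incubation cannot begin until its own release at minute 20. It runs from minute 20 to 20 + 45 = minute 65.
Lysis has no prerequisites, so it starts at minute 0 and finishes at minute 35.
For staining: lysis (finishes minute 35); incubation (finishes minute 65). Taking the maximum gives a start of minute 65, and it finishes at 65 + 40 = minute 105.

Working backward from the deadline:
Nothing follows data upload; the deadline of minute 250 is its only limit. It must start by 250 − 45 = minute 205.
Quantification must finish before data upload (must start by minute 205, minus 20-minute gap → minute 185). With a 30-minute duration, quantification must start by 185 − 30 = minute 155.
Secondary incubation must finish before quantification (must start by minute 155). With a 15-minute duration, secondary incubation must start by 155 − 15 = minute 140.
Imaging must finish by minute 250; it takes 65 minutes, so it must start by 250 − 65 = minute 185.
Staining feeds secondary incubation (must start by minute 140); imaging (must start by minute 185). Taking the minimum, staining must finish by minute 140 and start by 140 − 40 = minute 100.
So staining can start as early as minute 65 and as late as minute 100, giving 100 − 65 = 35 minutes of slack.

35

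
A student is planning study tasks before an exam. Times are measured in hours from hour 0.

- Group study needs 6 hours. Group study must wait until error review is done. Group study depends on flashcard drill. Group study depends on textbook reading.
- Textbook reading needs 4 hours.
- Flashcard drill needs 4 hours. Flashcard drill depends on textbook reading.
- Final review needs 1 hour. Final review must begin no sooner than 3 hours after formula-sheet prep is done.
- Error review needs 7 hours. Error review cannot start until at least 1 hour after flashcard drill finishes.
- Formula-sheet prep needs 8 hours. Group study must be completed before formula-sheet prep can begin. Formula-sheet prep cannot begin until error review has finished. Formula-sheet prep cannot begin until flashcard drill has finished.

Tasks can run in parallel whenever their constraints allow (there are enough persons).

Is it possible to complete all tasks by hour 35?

Nothing blocks textbook reading, so it runs from hour 0 to hour 4.
Flashcard drill cannot begin until textbook reading (finishes hour 4). It runs from hour 4 to 4 + 4 = hour 8.
After flashcard drill (finishes hour 8, plus 1-hour gap → hour 9), error review can start at hour 9 and finishes at hour 16.
For group study: error review (finishes hour 16); flashcard drill (finishes hour 8); textbook reading (finishes hour 4). Taking the maximum gives a start of hour 16, and it finishes at 16 + 6 = hour 22.
Formula-sheet prep needs all of group study (finishes hour 22); error review (finishes hour 16); flashcard drill (finishes hour 8). That puts its earliest start at hour 22; it finishes at 22 + 8 = hour 30.
Final review cannot begin until formula-sheet prep (finishes hour 30, plus 3-hour gap → hour 33). It runs from hour 33 to 33 + 1 = hour 34.
Every task is finished by hour 34, which is no later than the deadline of 35, so the schedule is feasible.

Yes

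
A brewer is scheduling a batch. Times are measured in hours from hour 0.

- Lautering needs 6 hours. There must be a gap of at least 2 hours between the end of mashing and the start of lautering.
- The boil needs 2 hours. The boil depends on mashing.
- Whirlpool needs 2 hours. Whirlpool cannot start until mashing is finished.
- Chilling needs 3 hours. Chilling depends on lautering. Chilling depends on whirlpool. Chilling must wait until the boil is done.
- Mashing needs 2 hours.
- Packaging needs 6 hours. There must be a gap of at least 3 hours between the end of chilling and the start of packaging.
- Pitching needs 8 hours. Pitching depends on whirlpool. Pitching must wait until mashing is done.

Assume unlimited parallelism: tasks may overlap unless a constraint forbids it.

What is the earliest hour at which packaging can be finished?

Nothing blocks mashing, so it runs from hour 0 to hour 2.
After mashing (finishes hour 2), whirlpool can start at hour 2 and finishes at hour 4.
The boil waits on mashing (finishes hour 2), so it starts at hour 2 and finishes at 2 + 2 = hour 4.
Lautering cannot begin until mashing (finishes hour 2, plus 2-hour gap → hour 4). It runs from hour 4 to 4 + 6 = hour 10.
Chilling cannot start until lautering (finishes hour 10); whirlpool (finishes hour 4); the boil (finishes hour 4). The controlling bound is hour 10, so chilling finishes at 10 + 3 = hour 13.
Packaging waits on chilling (finishes hour 13, plus 3-hour gap → hour 16), so it starts at hour 16 and finishes at 16 + 6 = hour 22.

22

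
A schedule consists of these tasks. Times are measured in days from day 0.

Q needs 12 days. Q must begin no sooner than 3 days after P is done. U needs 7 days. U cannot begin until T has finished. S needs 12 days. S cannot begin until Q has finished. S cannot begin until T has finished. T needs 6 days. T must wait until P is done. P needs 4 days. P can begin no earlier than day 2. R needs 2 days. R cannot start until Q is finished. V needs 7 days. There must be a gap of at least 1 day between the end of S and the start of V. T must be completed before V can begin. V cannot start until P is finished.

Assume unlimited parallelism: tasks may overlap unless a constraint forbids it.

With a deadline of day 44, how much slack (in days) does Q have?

3

After its own release at day 2, P can start at day 2 and finishes at day 6.
After P (finishes day 6, plus 3-day gap → day 9), Q can start at day 9 and finishes at day 21.

Working backward from the deadline:
R must finish by day 44; it takes 2 days, so it must start by 44 − 2 = day 42.
Nothing follows V; the deadline of day 44 is its only limit. It must start by 44 − 7 = day 37.
S has to be done before V (must start by day 37, minus 1-day gap → day 36). That means finishing by day 36, i.e. starting by 36 − 12 = day 24.
For Q: R (must start by day 42); S (must start by day 24). The most restrictive is day 24; with a 12-day duration, Q must start by day 12.
So Q can start as early as day 9 and as late as day 12, giving 12 − 9 = 3 days of slack.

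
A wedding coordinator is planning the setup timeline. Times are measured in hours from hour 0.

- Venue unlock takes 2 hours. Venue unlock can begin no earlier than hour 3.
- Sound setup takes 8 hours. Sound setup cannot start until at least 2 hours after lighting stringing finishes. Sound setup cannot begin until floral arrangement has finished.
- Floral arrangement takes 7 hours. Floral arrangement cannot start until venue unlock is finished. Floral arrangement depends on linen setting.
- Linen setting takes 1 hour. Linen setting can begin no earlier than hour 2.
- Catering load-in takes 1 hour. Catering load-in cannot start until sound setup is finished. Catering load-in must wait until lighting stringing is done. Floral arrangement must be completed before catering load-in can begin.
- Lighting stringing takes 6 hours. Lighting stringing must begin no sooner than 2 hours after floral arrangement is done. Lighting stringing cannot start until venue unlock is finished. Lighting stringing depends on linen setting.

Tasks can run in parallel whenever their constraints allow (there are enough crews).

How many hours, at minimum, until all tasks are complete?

Linen setting waits on its own release at hour 2, so it starts at hour 2 and finishes at 2 + 1 = hour 3.
After its own release at hour 3, venue unlock can start at hour 3 and finishes at hour 5.
Floral arrangement has to wait for venue unlock (finishes hour 5); linen setting (finishes hour 3). The latest of these is hour 5, so floral arrangement runs hour 5 to 5 + 7 = hour 12.
For lighting stringing: floral arrangement (finishes hour 12, plus 2-hour gap → hour 14); venue unlock (finishes hour 5); linen setting (finishes hour 3). Taking the maximum gives a start of hour 14, and it finishes at 14 + 6 = hour 20.
Sound setup needs all of lighting stringing (finishes hour 20, plus 2-hour gap → hour 22); floral arrangement (finishes hour 12). That puts its earliest start at hour 22; it finishes at 22 + 8 = hour 30.
Catering load-in cannot start until sound setup (finishes hour 30); lighting stringing (finishes hour 20); floral arrangement (finishes hour 12). The controlling bound is hour 30, so catering load-in finishes at 30 + 1 = hour 31.
All tasks are finished once the last one completes. Finish times: Venue unlock at 5, Linen setting at 3, Floral arrangement at 12, Lighting stringing at 20, Sound setup at 30, Catering load-in at 31. The latest is hour 31.

31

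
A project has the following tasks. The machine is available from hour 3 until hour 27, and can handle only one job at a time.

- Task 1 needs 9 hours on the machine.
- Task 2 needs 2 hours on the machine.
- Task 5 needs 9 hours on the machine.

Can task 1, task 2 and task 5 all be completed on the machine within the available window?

The machine window is 27 − 3 = 24 hours.
Running back to back, the jobs need 9 + 2 + 9 = 20 hours on the machine.
Since 20 ≤ 24, they fit within the window.

Yes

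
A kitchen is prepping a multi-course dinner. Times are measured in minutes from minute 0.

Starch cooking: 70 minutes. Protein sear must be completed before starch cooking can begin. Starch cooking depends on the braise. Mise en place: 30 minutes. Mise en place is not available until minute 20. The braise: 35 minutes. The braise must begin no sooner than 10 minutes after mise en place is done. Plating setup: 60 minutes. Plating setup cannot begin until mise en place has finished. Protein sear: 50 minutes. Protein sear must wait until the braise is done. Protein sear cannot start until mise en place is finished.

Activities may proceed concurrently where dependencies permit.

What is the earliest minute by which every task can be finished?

Mise en place cannot begin until its own release at minute 20. It runs from minute 20 to 20 + 30 = minute 50.
After mise en place (finishes minute 50), plating setup can start at minute 50 and finishes at minute 110.
After mise en place (finishes minute 50, plus 10-minute gap → minute 60), the braise can start at minute 60 and finishes at minute 95.
Protein sear needs all of the braise (finishes minute 95); mise en place (finishes minute 50). That puts its earliest start at minute 95; it finishes at 95 + 50 = minute 145.
Starch cooking cannot start until protein sear (finishes minute 145); the braise (finishes minute 95). The controlling bound is minute 145, so starch cooking finishes at 145 + 70 = minute 215.
All tasks are finished once the last one completes. Finish times: Mise en place at 50, The braise at 95, Protein sear at 145, Starch cooking at 215, Plating setup at 110. The latest is minute 215.

215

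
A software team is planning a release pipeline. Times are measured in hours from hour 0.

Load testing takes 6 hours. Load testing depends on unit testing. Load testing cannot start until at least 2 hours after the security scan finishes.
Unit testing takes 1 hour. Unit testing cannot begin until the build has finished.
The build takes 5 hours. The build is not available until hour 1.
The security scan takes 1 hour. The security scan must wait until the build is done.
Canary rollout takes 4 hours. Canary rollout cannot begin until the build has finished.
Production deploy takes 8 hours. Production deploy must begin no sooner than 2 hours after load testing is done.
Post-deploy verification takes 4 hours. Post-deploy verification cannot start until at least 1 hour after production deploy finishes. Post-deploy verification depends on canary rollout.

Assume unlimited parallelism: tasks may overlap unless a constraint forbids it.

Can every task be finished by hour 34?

The build cannot begin until its own release at hour 1. It runs from hour 1 to 1 + 5 = hour 6.
After the build (finishes hour 6), canary rollout can start at hour 6 and finishes at hour 10.
The security scan waits on the build (finishes hour 6), so it starts at hour 6 and finishes at 6 + 1 = hour 7.
After the build (finishes hour 6), unit testing can start at hour 6 and finishes at hour 7.
Load testing needs all of unit testing (finishes hour 7); the security scan (finishes hour 7, plus 2-hour gap → hour 9). That puts its earliest start at hour 9; it finishes at 9 + 6 = hour 15.
Production deploy waits on load testing (finishes hour 15, plus 2-hour gap → hour 17), so it starts at hour 17 and finishes at 17 + 8 = hour 25.
For post-deploy verification: production deploy (finishes hour 25, plus 1-hour gap → hour 26); canary rollout (finishes hour 10). Taking the maximum gives a start of hour 26, and it finishes at 26 + 4 = hour 30.
Every task is finished by hour 30, which is no later than the deadline of 34, so the schedule is feasible.

Yes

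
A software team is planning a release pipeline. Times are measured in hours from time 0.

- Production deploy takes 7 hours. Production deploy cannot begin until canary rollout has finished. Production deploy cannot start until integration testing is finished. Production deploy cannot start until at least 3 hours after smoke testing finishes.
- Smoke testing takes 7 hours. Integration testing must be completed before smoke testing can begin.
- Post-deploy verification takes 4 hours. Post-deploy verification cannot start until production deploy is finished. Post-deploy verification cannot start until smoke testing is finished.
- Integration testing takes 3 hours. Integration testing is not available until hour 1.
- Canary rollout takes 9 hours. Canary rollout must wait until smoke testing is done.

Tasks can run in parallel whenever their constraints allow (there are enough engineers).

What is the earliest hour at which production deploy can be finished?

27

Integration testing cannot begin until its own release at hour 1. It runs from hour 1 to 1 + 3 = hour 4.
Smoke testing waits on integration testing (finishes hour 4), so it starts at hour 4 and finishes at 4 + 7 = hour 11.
After smoke testing (finishes hour 11), canary rollout can start at hour 11 and finishes at hour 20.
For production deploy: canary rollout (finishes hour 20); integration testing (finishes hour 4); smoke testing (finishes hour 11, plus 3-hour gap → hour 14). Taking the maximum gives a start of hour 20, and it finishes at 20 + 7 = hour 27.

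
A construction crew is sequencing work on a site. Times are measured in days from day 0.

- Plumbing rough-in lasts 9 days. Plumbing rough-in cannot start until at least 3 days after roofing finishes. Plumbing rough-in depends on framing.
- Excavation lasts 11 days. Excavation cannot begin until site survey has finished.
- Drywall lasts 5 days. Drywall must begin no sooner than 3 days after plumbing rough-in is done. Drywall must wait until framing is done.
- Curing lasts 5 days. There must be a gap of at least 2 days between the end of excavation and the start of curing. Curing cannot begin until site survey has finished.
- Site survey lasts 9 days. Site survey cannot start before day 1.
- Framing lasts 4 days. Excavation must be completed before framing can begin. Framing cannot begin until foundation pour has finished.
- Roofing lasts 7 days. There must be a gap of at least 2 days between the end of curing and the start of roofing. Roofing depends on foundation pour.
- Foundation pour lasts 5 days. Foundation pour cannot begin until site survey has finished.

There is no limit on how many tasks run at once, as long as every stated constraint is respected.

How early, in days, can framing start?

Site survey waits on its own release at day 1, so it starts at day 1 and finishes at 1 + 9 = day 10.
Foundation pour waits on site survey (finishes day 10), so it starts at day 10 and finishes at 10 + 5 = day 15.
Excavation cannot begin until site survey (finishes day 10). It runs from day 10 to 10 + 11 = day 21.
Framing waits on excavation (finishes day 21); foundation pour (finishes day 15). The latest of these is day 21, which is the earliest framing can start.

21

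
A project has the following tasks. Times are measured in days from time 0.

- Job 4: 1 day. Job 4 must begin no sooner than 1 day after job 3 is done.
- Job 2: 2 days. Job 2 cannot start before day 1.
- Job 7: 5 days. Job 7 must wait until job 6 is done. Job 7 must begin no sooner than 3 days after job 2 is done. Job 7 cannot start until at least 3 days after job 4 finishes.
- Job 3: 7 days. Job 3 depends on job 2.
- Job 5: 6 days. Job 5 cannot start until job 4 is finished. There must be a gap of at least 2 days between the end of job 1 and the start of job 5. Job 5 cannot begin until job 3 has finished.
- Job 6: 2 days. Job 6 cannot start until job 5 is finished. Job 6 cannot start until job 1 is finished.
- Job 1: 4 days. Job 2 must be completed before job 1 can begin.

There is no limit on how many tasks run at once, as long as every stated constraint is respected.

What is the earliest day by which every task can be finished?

After its own release at day 1, job 2 can start at day 1 and finishes at day 3.
After job 2 (finishes day 3), job 3 can start at day 3 and finishes at day 10.
After job 3 (finishes day 10, plus 1-day gap → day 11), job 4 can start at day 11 and finishes at day 12.
Job 1 cannot begin until job 2 (finishes day 3). It runs from day 3 to 3 + 4 = day 7.
Job 5 needs all of job 4 (finishes day 12); job 1 (finishes day 7, plus 2-day gap → day 9); job 3 (finishes day 10). That puts its earliest start at day 12; it finishes at 12 + 6 = day 18.
For job 6: job 5 (finishes day 18); job 1 (finishes day 7). Taking the maximum gives a start of day 18, and it finishes at 18 + 2 = day 20.
For job 7: job 6 (finishes day 20); job 2 (finishes day 3, plus 3-day gap → day 6); job 4 (finishes day 12, plus 3-day gap → day 15). Taking the maximum gives a start of day 20, and it finishes at 20 + 5 = day 25.
All tasks are finished once the last one completes. Finish times: Job 1 at 7, Job 2 at 3, Job 3 at 10, Job 4 at 12, Job 5 at 18, Job 6 at 20, Job 7 at 25. The latest is day 25.

25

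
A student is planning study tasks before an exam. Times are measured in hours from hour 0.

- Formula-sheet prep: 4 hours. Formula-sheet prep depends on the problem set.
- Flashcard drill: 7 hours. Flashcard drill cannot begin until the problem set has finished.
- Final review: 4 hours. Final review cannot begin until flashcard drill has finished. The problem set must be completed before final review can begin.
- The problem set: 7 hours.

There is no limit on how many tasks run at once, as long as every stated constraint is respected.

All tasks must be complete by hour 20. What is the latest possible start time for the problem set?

2

Nothing follows final review; the deadline of hour 20 is its only limit. It must start by 20 − 4 = hour 16.
Flashcard drill must finish before final review (must start by hour 16). With a 7-hour duration, flashcard drill must start by 16 − 7 = hour 9.
Nothing follows formula-sheet prep; the deadline of hour 20 is its only limit. It must start by 20 − 4 = hour 16.
The problem set has several dependents: flashcard drill (must start by hour 9); formula-sheet prep (must start by hour 16); final review (must start by hour 16). The earliest of those limits is hour 9, so the problem set must start by 9 − 7 = hour 2.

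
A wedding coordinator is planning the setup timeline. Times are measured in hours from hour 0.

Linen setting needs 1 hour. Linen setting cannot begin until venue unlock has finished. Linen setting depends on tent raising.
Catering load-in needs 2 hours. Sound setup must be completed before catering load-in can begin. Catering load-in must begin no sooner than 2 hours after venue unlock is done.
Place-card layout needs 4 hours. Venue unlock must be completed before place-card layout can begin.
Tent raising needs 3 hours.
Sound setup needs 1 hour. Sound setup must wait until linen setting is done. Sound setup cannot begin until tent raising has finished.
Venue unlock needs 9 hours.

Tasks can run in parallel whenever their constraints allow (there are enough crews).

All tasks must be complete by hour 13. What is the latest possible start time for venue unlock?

0

To finish by hour 13, catering load-in (duration 2) must start no later than hour 11.
Sound setup must finish before catering load-in (must start by hour 11). With a 1-hour duration, sound setup must start by 11 − 1 = hour 10.
Linen setting has to be done before sound setup (must start by hour 10). That means finishing by hour 10, i.e. starting by 10 − 1 = hour 9.
Nothing follows place-card layout; the deadline of hour 13 is its only limit. It must start by 13 − 4 = hour 9.
Venue unlock has several dependents: linen setting (must start by hour 9); catering load-in (must start by hour 11, minus 2-hour gap → hour 9); place-card layout (must start by hour 9). The earliest of those limits is hour 9, so venue unlock must start by 9 − 9 = hour 0.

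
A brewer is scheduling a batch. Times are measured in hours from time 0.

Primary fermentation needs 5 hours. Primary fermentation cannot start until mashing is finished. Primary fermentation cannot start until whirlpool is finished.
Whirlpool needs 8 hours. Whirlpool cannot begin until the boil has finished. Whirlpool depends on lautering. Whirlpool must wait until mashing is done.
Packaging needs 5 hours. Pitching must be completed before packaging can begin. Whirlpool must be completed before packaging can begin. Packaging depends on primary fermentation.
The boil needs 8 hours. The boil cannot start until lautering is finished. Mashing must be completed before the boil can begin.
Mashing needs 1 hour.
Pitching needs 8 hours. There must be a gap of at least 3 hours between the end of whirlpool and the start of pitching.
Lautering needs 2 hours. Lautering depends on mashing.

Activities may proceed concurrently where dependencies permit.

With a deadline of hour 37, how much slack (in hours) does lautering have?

Mashing has no prerequisites, so it starts at hour 0 and finishes at hour 1.
Lautering cannot begin until mashing (finishes hour 1). It runs from hour 1 to 1 + 2 = hour 3.

Working backward from the deadline:
Packaging has no dependents, so it just needs to finish by hour 37. Starting by 37 − 5 = hour 32 achieves that.
Since packaging (must start by hour 32) depends on it, pitching must finish by hour 32. Backing off its 8-hour duration gives a latest start of hour 24.
Primary fermentation has to be done before packaging (must start by hour 32). That means finishing by hour 32, i.e. starting by 32 − 5 = hour 27.
Whirlpool has several dependents: pitching (must start by hour 24, minus 3-hour gap → hour 21); primary fermentation (must start by hour 27); packaging (must start by hour 32). The earliest of those limits is hour 21, so whirlpool must start by 21 − 8 = hour 13.
Since whirlpool (must start by hour 13) depends on it, the boil must finish by hour 13. Backing off its 8-hour duration gives a latest start of hour 5.
For lautering: the boil (must start by hour 5); whirlpool (must start by hour 13). The most restrictive is hour 5; with a 2-hour duration, lautering must start by hour 3.
So lautering can start as early as hour 1 and as late as hour 3, giving 3 − 1 = 2 hours of slack.

2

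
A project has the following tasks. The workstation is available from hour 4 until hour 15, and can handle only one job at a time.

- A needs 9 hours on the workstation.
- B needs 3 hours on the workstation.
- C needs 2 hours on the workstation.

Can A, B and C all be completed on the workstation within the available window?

No

The workstation window is 15 − 4 = 11 hours.
Running back to back, the jobs need 9 + 3 + 2 = 14 hours on the workstation.
Since 14 > 11, they cannot all fit.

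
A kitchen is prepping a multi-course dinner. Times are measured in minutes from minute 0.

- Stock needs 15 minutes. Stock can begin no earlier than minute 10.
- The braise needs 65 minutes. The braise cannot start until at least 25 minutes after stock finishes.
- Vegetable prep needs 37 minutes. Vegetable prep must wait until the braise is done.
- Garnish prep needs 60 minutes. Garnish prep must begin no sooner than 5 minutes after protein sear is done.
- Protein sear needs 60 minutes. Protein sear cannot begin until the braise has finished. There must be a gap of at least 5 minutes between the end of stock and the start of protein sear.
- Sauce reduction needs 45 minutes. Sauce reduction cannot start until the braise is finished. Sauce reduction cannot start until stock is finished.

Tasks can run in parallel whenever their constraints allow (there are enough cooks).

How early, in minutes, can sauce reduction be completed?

Stock cannot begin until its own release at minute 10. It runs from minute 10 to 10 + 15 = minute 25.
The braise waits on stock (finishes minute 25, plus 25-minute gap → minute 50), so it starts at minute 50 and finishes at 50 + 65 = minute 115.
For sauce reduction: the braise (finishes minute 115); stock (finishes minute 25). Taking the maximum gives a start of minute 115, and it finishes at 115 + 45 = minute 160.

160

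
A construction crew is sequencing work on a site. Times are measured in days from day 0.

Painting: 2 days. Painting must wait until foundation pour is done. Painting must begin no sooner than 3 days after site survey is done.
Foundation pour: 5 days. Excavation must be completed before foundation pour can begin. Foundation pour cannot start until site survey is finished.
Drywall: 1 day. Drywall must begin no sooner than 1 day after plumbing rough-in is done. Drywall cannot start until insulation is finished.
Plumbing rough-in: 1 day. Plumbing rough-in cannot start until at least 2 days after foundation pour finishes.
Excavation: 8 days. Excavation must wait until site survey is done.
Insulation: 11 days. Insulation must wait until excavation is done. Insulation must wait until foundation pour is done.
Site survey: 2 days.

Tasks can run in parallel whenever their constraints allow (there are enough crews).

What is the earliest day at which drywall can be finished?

27

Site survey has no prerequisites, so it starts at day 0 and finishes at day 2.
After site survey (finishes day 2), excavation can start at day 2 and finishes at day 10.
Foundation pour has to wait for excavation (finishes day 10); site survey (finishes day 2). The latest of these is day 10, so foundation pour runs day 10 to 10 + 5 = day 15.
Insulation needs all of excavation (finishes day 10); foundation pour (finishes day 15). That puts its earliest start at day 15; it finishes at 15 + 11 = day 26.
Plumbing rough-in cannot begin until foundation pour (finishes day 15, plus 2-day gap → day 17). It runs from day 17 to 17 + 1 = day 18.
Drywall has to wait for plumbing rough-in (finishes day 18, plus 1-day gap → day 19); insulation (finishes day 26). The latest of these is day 26, so drywall runs day 26 to 26 + 1 = day 27.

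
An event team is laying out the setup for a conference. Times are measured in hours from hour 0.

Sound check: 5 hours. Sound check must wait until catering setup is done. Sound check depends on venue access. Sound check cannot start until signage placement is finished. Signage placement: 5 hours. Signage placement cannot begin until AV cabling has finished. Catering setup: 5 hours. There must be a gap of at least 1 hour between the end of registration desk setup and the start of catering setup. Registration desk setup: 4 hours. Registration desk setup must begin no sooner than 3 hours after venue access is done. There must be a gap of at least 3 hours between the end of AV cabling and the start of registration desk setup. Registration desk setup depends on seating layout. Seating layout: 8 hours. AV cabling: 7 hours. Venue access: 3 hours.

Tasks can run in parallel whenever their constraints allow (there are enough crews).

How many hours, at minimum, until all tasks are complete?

Seating layout can start immediately at hour 0; it finishes at hour 8.
Nothing blocks AV cabling, so it runs from hour 0 to hour 7.
After AV cabling (finishes hour 7), signage placement can start at hour 7 and finishes at hour 12.
Venue access can start immediately at hour 0; it finishes at hour 3.
Registration desk setup cannot start until venue access (finishes hour 3, plus 3-hour gap → hour 6); AV cabling (finishes hour 7, plus 3-hour gap → hour 10); seating layout (finishes hour 8). The controlling bound is hour 10, so registration desk setup finishes at 10 + 4 = hour 14.
Catering setup cannot begin until registration desk setup (finishes hour 14, plus 1-hour gap → hour 15). It runs from hour 15 to 15 + 5 = hour 20.
Sound check cannot start until catering setup (finishes hour 20); venue access (finishes hour 3); signage placement (finishes hour 12). The controlling bound is hour 20, so sound check finishes at 20 + 5 = hour 25.
All tasks are finished once the last one completes. Finish times: Venue access at 3, AV cabling at 7, Seating layout at 8, Registration desk setup at 14, Signage placement at 12, Catering setup at 20, Sound check at 25. The latest is hour 25.

25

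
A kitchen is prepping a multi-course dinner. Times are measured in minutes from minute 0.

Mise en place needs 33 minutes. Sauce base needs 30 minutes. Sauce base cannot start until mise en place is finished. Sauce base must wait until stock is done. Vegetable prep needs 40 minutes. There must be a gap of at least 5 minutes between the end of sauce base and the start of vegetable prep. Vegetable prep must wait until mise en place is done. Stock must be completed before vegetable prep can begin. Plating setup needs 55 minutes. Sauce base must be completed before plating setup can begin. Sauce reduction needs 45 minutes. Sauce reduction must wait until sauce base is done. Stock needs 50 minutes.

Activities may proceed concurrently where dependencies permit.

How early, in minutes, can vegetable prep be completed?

Nothing blocks stock, so it runs from minute 0 to minute 50.
Mise en place has no prerequisites, so it starts at minute 0 and finishes at minute 33.
Sauce base has to wait for mise en place (finishes minute 33); stock (finishes minute 50). The latest of these is minute 50, so sauce base runs minute 50 to 50 + 30 = minute 80.
For vegetable prep: sauce base (finishes minute 80, plus 5-minute gap → minute 85); mise en place (finishes minute 33); stock (finishes minute 50). Taking the maximum gives a start of minute 85, and it finishes at 85 + 40 = minute 125.

125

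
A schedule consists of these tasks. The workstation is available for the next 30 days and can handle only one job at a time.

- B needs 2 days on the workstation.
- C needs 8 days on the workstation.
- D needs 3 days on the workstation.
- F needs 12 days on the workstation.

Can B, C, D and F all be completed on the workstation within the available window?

Yes

Running back to back, the jobs need 2 + 8 + 3 + 12 = 25 days on the workstation.
Since 25 ≤ 30, they fit within the window.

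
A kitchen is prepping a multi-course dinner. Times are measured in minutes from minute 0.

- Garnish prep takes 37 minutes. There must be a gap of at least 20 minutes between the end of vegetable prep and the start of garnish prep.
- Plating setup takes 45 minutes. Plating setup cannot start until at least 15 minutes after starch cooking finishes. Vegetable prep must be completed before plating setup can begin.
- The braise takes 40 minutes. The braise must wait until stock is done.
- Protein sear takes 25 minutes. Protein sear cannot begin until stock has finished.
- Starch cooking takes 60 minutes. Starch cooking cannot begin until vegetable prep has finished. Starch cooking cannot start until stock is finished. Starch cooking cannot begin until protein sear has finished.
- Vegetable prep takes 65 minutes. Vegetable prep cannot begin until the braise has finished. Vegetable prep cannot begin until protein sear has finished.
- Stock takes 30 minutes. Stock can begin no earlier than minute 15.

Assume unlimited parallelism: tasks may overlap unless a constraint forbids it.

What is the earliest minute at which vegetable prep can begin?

After its own release at minute 15, stock can start at minute 15 and finishes at minute 45.
Protein sear waits on stock (finishes minute 45), so it starts at minute 45 and finishes at 45 + 25 = minute 70.
The braise cannot begin until stock (finishes minute 45). It runs from minute 45 to 45 + 40 = minute 85.
Vegetable prep waits on the braise (finishes minute 85); protein sear (finishes minute 70). The latest of these is minute 85, which is the earliest vegetable prep can start.

85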